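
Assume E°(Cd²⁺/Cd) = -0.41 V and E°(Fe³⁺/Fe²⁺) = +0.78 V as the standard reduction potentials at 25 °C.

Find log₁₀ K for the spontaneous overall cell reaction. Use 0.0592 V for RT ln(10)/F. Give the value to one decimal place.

40.2

Cathode: Fe³⁺/Fe²⁺; anode: Cd²⁺/Cd. E°cell = +1.19 V, n = 2.
log K = nE°cell / 0.0592 = (2)(+1.19) / 0.0592 = 40.2.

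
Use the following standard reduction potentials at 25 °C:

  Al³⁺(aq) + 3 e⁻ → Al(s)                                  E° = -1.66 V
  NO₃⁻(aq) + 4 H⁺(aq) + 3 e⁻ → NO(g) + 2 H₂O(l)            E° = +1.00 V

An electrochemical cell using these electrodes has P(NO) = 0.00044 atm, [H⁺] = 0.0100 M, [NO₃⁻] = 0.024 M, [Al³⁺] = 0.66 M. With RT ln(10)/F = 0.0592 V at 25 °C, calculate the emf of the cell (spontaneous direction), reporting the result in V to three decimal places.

+2.540 V

NO₃⁻/NO is the cathode (higher E°), Al³⁺/Al the anode: E°cell = +1.00 − (-1.66) = +2.66 V, n = 3.
Overall: NO₃⁻(aq) + 4 H⁺(aq) + Al(s) → NO(g) + 2 H₂O(l) + Al³⁺(aq)
Q = P(NO)·[Al³⁺] / ([NO₃⁻]·[H⁺]^4); log Q = 6.083.
E = E° − (0.0592/n) log Q = +2.66 − (0.0592/3)(6.083) = +2.540 V.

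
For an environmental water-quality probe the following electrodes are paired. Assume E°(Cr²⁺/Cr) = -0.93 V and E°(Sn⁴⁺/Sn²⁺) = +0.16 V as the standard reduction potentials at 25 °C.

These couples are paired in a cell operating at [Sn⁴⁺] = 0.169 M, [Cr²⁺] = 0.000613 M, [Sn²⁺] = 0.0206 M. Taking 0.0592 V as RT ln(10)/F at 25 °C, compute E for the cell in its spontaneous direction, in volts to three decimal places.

Sn⁴⁺/Sn²⁺ is the cathode (higher E°), Cr²⁺/Cr the anode: E°cell = +0.16 − (-0.93) = +1.09 V, n = 2.
Overall: Sn⁴⁺(aq) + Cr(s) → Sn²⁺(aq) + Cr²⁺(aq)
Q = [Sn²⁺]·[Cr²⁺] / ([Sn⁴⁺]); log Q = -4.127.
E = E° − (0.0592/n) log Q = +1.09 − (0.0592/2)(-4.127) = +1.212 V.

+1.212 V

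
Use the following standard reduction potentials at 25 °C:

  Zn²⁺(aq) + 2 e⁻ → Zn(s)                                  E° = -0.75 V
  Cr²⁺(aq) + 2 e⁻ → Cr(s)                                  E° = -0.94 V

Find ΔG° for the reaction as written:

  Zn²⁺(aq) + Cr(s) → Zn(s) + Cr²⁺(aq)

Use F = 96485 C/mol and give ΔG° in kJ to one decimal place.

As written, Zn²⁺/Zn is reduced (cathode) and Cr²⁺/Cr is oxidised (anode), so E°cell = (-0.75) − (-0.94) = +0.19 V.
Balancing electrons gives n = 2.
ΔG° = −nFE° = −(2)(96485)(+0.19) = -36,664 J = -36.7 kJ.

-36.7 kJ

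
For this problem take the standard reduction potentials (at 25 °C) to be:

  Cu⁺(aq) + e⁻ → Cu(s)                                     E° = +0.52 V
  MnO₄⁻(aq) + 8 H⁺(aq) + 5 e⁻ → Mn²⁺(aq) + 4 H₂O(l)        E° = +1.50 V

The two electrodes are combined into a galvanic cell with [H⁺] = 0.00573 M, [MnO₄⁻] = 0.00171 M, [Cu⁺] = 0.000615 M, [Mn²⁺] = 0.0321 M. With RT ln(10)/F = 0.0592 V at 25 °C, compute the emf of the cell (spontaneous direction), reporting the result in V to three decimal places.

MnO₄⁻/Mn²⁺ is the cathode (higher E°), Cu⁺/Cu the anode: E°cell = +1.50 − (+0.52) = +0.98 V, n = 5.
Overall: MnO₄⁻(aq) + 8 H⁺(aq) + 5 Cu(s) → Mn²⁺(aq) + 4 H₂O(l) + 5 Cu⁺(aq)
Q = [Mn²⁺]·[Cu⁺]^5 / ([MnO₄⁻]·[H⁺]^8); log Q = 3.153.
E = E° − (0.0592/n) log Q = +0.98 − (0.0592/5)(3.153) = +0.943 V.

+0.943 V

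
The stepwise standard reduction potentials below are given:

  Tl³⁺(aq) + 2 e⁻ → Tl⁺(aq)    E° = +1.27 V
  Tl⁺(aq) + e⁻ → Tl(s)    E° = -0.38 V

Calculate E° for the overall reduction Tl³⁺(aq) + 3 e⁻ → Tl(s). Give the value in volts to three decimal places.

Since ΔG° = −nFE° is additive over sequential reductions, n₃E°₃ = n₁E°₁ + n₂E°₂.
E°₃ = (2×+1.27 + 1×-0.38) / 3 = (+2.160) / 3 = +0.720 V.
Simply averaging or adding the two E° values would be wrong; the electron-weighted sum is required.

+0.720 V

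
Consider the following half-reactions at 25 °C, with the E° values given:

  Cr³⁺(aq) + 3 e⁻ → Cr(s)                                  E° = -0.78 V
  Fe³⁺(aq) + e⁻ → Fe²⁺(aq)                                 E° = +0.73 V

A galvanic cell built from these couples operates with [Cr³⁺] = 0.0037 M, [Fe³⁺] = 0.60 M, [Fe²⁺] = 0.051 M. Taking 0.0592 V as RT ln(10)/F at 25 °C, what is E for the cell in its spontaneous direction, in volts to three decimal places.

Fe³⁺/Fe²⁺ is the cathode (higher E°), Cr³⁺/Cr the anode: E°cell = +0.73 − (-0.78) = +1.51 V, n = 3.
Overall: 3 Fe³⁺(aq) + Cr(s) → 3 Fe²⁺(aq) + Cr³⁺(aq)
Q = [Fe²⁺]^3·[Cr³⁺] / ([Fe³⁺]^3); log Q = -5.644.
E = E° − (0.0592/n) log Q = +1.51 − (0.0592/3)(-5.644) = +1.621 V.

+1.621 V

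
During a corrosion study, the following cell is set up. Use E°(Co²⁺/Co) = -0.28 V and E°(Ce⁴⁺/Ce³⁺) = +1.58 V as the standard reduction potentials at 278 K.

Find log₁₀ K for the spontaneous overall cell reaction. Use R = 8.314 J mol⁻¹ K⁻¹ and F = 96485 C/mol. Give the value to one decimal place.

Cathode: Ce⁴⁺/Ce³⁺; anode: Co²⁺/Co. E°cell = (+1.58) − (-0.28) = +1.86 V, with n = 2.
ΔG° = −nFE° = −RT ln K, so ln K = nFE°/(RT) = (2)(96485)(+1.86) / ((8.314)(278)) = 155.292.
log₁₀ K = 155.292 / ln 10 = 67.4.

67.4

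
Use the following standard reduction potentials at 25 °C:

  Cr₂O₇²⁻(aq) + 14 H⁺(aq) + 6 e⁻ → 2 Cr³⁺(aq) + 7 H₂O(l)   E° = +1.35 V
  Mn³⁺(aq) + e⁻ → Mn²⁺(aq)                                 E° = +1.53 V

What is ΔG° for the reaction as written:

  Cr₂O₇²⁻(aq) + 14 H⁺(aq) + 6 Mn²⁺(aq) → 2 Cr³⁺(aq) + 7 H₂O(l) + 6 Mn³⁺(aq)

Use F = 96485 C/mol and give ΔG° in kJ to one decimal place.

+104.2 kJ

As written, Cr₂O₇²⁻/Cr³⁺ is reduced (cathode) and Mn³⁺/Mn²⁺ is oxidised (anode), so E°cell = (+1.35) − (+1.53) = -0.18 V.
Balancing electrons gives n = 6.
ΔG° = −nFE° = −(6)(96485)(-0.18) = 104,204 J = +104.2 kJ.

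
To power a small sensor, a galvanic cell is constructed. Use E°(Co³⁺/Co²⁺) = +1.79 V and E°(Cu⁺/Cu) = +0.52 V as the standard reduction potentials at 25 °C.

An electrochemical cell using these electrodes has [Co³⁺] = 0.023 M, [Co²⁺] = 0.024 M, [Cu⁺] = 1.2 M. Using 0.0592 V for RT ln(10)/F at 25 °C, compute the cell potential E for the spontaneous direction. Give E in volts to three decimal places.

+1.264 V

Co³⁺/Co²⁺ is the cathode (higher E°), Cu⁺/Cu the anode: E°cell = +1.79 − (+0.52) = +1.27 V, n = 1.
Overall: Co³⁺(aq) + Cu(s) → Co²⁺(aq) + Cu⁺(aq)
Q = [Co²⁺]·[Cu⁺] / ([Co³⁺]); log Q = 0.098.
E = E° − (0.0592/n) log Q = +1.27 − (0.0592/1)(0.098) = +1.264 V.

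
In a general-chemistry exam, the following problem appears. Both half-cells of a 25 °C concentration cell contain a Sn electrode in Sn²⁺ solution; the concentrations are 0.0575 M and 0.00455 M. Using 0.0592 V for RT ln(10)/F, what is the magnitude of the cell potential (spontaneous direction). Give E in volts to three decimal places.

+0.033 V

For a concentration cell E°cell = 0. The 0.0575 M side is the cathode (reduction is favoured where [Sn²⁺] is higher).
With n = 2, E = −(0.0592/2) log([Sn²⁺]ₐₙ/[Sn²⁺]꜀ₐₜ) = −(0.0592/2) log(0.00455/0.0575) = −(0.0592/2)(-1.102) = +0.033 V.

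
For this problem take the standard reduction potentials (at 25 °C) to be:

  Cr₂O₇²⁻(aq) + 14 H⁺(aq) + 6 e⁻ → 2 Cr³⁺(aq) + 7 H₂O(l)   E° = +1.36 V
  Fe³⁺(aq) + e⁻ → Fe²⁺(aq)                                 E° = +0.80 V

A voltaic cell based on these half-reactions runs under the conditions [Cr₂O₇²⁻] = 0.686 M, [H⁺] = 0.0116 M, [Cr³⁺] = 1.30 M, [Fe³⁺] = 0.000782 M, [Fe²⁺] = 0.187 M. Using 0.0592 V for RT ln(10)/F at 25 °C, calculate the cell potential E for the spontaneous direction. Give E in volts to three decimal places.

+0.430 V

Cr₂O₇²⁻/Cr³⁺ is the cathode (higher E°), Fe³⁺/Fe²⁺ the anode: E°cell = +1.36 − (+0.80) = +0.56 V, n = 6.
Overall: Cr₂O₇²⁻(aq) + 14 H⁺(aq) + 6 Fe²⁺(aq) → 2 Cr³⁺(aq) + 7 H₂O(l) + 6 Fe³⁺(aq)
Q = [Cr³⁺]^2·[Fe³⁺]^6 / ([Cr₂O₇²⁻]·[H⁺]^14·[Fe²⁺]^6); log Q = 13.217.
E = E° − (0.0592/n) log Q = +0.56 − (0.0592/6)(13.217) = +0.430 V.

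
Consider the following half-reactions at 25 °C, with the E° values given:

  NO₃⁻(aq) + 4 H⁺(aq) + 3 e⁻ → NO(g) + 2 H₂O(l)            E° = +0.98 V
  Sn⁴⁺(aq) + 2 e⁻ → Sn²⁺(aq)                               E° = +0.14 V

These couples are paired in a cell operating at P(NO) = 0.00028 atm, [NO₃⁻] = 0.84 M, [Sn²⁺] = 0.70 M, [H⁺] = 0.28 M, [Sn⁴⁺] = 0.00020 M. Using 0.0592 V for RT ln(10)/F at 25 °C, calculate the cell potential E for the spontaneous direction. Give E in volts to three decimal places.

+0.970 V

NO₃⁻/NO is the cathode (higher E°), Sn⁴⁺/Sn²⁺ the anode: E°cell = +0.98 − (+0.14) = +0.84 V, n = 6.
Overall: 2 NO₃⁻(aq) + 8 H⁺(aq) + 3 Sn²⁺(aq) → 2 NO(g) + 4 H₂O(l) + 3 Sn⁴⁺(aq)
Q = P(NO)^2·[Sn⁴⁺]^3 / ([NO₃⁻]^2·[H⁺]^8·[Sn²⁺]^3); log Q = -13.164.
E = E° − (0.0592/n) log Q = +0.84 − (0.0592/6)(-13.164) = +0.970 V.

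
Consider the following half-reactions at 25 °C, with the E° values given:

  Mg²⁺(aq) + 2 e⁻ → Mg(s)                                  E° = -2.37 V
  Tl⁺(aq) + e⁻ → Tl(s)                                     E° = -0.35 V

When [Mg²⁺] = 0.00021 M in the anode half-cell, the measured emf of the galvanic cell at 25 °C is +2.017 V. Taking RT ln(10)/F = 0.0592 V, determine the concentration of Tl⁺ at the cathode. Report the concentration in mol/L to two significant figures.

0.013 M

Tl⁺/Tl is the cathode, Mg²⁺/Mg the anode: E°cell = +2.02 V, n = 2.
Overall reaction: 2 Tl⁺(aq) + Mg(s) → 2 Tl(s) + Mg²⁺(aq); Q = [Mg²⁺]^1/[Tl⁺]^2.
From E = E° − (0.0592/n) log Q: log Q = (E° − E)·n/0.0592 = (+2.02 − (+2.017))·2/0.0592 = 0.1014.
So 2·log[Tl⁺] = 1·log(0.00021) − log Q = -3.6778 − (0.1014) = -3.7792; log[Tl⁺] = -3.7792 / 2 = -1.8896; [Tl⁺] = 10^(-1.8896) ≈ 0.013 M.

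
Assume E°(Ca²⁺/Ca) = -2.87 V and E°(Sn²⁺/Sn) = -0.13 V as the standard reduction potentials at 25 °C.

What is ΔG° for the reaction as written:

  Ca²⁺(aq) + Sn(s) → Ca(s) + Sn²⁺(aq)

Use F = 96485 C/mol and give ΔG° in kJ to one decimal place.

+528.7 kJ

As written, Ca²⁺/Ca is reduced (cathode) and Sn²⁺/Sn is oxidised (anode), so E°cell = (-2.87) − (-0.13) = -2.74 V.
Balancing electrons gives n = 2.
ΔG° = −nFE° = −(2)(96485)(-2.74) = 528,738 J = +528.7 kJ.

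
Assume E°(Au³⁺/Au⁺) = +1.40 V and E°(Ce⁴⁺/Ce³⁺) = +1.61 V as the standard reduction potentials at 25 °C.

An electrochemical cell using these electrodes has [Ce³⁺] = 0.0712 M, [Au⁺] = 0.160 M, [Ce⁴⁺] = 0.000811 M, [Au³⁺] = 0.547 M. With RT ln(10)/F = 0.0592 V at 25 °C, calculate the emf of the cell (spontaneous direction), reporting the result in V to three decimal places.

+0.079 V

Ce⁴⁺/Ce³⁺ is the cathode (higher E°), Au³⁺/Au⁺ the anode: E°cell = +1.61 − (+1.40) = +0.21 V, n = 2.
Overall: 2 Ce⁴⁺(aq) + Au⁺(aq) → 2 Ce³⁺(aq) + Au³⁺(aq)
Q = [Ce³⁺]^2·[Au³⁺] / ([Ce⁴⁺]^2·[Au⁺]); log Q = 4.421.
E = E° − (0.0592/n) log Q = +0.21 − (0.0592/2)(4.421) = +0.079 V.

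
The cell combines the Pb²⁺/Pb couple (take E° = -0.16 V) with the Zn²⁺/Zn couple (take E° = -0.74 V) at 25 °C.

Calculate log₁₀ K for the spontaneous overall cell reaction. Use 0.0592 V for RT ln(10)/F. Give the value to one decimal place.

Cathode: Pb²⁺/Pb; anode: Zn²⁺/Zn. E°cell = +0.58 V, n = 2.
log K = nE°cell / 0.0592 = (2)(+0.58) / 0.0592 = 19.6.

19.6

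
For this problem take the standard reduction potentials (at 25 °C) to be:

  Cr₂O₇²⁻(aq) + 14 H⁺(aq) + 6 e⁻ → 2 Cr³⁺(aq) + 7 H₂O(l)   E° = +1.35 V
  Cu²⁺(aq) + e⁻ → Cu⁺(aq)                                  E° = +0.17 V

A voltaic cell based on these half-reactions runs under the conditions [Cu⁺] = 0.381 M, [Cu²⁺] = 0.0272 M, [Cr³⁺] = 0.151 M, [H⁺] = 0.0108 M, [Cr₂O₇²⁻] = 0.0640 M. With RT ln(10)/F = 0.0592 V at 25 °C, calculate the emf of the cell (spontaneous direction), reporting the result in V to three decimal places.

Cr₂O₇²⁻/Cr³⁺ is the cathode (higher E°), Cu²⁺/Cu⁺ the anode: E°cell = +1.35 − (+0.17) = +1.18 V, n = 6.
Overall: Cr₂O₇²⁻(aq) + 14 H⁺(aq) + 6 Cu⁺(aq) → 2 Cr³⁺(aq) + 7 H₂O(l) + 6 Cu²⁺(aq)
Q = [Cr³⁺]^2·[Cu²⁺]^6 / ([Cr₂O₇²⁻]·[H⁺]^14·[Cu⁺]^6); log Q = 20.206.
E = E° − (0.0592/n) log Q = +1.18 − (0.0592/6)(20.206) = +0.981 V.

+0.981 V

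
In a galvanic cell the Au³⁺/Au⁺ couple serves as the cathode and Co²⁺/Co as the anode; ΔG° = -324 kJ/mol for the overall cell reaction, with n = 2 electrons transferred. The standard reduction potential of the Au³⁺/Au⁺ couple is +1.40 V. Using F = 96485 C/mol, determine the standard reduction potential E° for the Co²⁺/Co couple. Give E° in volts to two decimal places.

-0.28 V

E°cell = −ΔG°/(nF) = −(-324×10³)/((2)(96485)) = +1.679 V.
Since Au³⁺/Au⁺ is the cathode and Co²⁺/Co the anode, E°cell = E°(Au³⁺/Au⁺) − E°(Co²⁺/Co).
So E°(Co²⁺/Co) = E°(Au³⁺/Au⁺) − E°cell = (+1.40) − (+1.679) = -0.28 V.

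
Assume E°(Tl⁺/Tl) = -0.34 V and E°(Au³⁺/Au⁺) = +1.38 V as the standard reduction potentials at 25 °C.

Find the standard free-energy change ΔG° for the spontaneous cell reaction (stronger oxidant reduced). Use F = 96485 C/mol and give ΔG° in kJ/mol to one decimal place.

Au³⁺/Au⁺ (E° = +1.38 V) is the cathode; Tl⁺/Tl (E° = -0.34 V) is the anode, so E°cell = +1.72 V.
Balancing electrons gives n = 2 (lcm of 2 and 1).
ΔG° = −nFE° = −(2)(96485)(+1.72) = -331,908 J = -331.9 kJ/mol.

-331.9 kJ/mol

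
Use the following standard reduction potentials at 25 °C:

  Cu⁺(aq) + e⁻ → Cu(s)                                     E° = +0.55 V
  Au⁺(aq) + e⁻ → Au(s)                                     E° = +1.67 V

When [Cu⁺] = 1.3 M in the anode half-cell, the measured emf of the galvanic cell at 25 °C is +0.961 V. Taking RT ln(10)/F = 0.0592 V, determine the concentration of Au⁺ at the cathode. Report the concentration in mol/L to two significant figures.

0.0027 M

Au⁺/Au is the cathode, Cu⁺/Cu the anode: E°cell = +1.12 V, n = 1.
Overall reaction: Au⁺(aq) + Cu(s) → Au(s) + Cu⁺(aq); Q = [Cu⁺]^1/[Au⁺]^1.
From E = E° − (0.0592/n) log Q: log Q = (E° − E)·n/0.0592 = (+1.12 − (+0.961))·1/0.0592 = 2.6858.
So 1·log[Au⁺] = 1·log(1.3) − log Q = 0.1139 − (2.6858) = -2.5719; [Au⁺] = 10^(-2.5719) ≈ 0.0027 M.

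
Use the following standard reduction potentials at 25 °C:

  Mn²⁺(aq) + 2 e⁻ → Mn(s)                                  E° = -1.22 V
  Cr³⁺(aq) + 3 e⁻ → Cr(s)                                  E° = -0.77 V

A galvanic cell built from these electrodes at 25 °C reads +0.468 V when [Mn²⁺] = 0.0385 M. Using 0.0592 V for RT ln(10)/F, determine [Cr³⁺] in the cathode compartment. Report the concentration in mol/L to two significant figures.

Cr³⁺/Cr is the cathode, Mn²⁺/Mn the anode: E°cell = +0.45 V, n = 6.
Overall reaction: 2 Cr³⁺(aq) + 3 Mn(s) → 2 Cr(s) + 3 Mn²⁺(aq); Q = [Mn²⁺]^3/[Cr³⁺]^2.
From E = E° − (0.0592/n) log Q: log Q = (E° − E)·n/0.0592 = (+0.45 − (+0.468))·6/0.0592 = -1.8243.
So 2·log[Cr³⁺] = 3·log(0.0385) − log Q = -4.2436 − (-1.8243) = -2.4193; log[Cr³⁺] = -2.4193 / 2 = -1.2096; [Cr³⁺] = 10^(-1.2096) ≈ 0.062 M.

0.062 M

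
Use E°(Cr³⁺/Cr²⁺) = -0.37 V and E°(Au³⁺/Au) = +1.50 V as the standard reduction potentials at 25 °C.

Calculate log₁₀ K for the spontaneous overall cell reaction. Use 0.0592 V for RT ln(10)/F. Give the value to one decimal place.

94.8

Cathode: Au³⁺/Au; anode: Cr³⁺/Cr²⁺. E°cell = +1.87 V, n = 3.
log K = nE°cell / 0.0592 = (3)(+1.87) / 0.0592 = 94.8.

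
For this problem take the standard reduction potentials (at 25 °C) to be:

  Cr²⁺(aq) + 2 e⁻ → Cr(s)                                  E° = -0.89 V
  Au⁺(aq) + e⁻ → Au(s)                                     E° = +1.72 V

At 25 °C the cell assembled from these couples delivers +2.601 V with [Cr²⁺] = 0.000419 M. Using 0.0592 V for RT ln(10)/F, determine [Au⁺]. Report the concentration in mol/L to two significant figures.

Au⁺/Au is the cathode, Cr²⁺/Cr the anode: E°cell = +2.61 V, n = 2.
Overall reaction: 2 Au⁺(aq) + Cr(s) → 2 Au(s) + Cr²⁺(aq); Q = [Cr²⁺]^1/[Au⁺]^2.
From E = E° − (0.0592/n) log Q: log Q = (E° − E)·n/0.0592 = (+2.61 − (+2.601))·2/0.0592 = 0.3041.
So 2·log[Au⁺] = 1·log(0.000419) − log Q = -3.3778 − (0.3041) = -3.6819; log[Au⁺] = -3.6819 / 2 = -1.8410; [Au⁺] = 10^(-1.8410) ≈ 0.014 M.

0.014 M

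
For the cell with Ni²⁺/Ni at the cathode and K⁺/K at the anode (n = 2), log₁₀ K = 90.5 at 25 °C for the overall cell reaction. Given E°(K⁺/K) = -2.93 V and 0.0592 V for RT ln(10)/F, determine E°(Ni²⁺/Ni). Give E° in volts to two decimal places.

E°cell = (0.0592/n)·log K = (0.0592/2)(90.5) = +2.679 V.
Since Ni²⁺/Ni is the cathode and K⁺/K the anode, E°cell = E°(Ni²⁺/Ni) − E°(K⁺/K).
So E°(Ni²⁺/Ni) = E°cell + E°(K⁺/K) = +2.679 + (-2.93) = -0.25 V.

-0.25 V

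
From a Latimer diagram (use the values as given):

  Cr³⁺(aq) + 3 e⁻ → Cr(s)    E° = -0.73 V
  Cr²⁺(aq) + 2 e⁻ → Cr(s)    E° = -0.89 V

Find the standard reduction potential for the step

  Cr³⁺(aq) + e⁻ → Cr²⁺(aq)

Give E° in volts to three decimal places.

Sequential free energies add, so n₃E°₃ = n₁E°₁ + n₂E°₂.
With n₃ = 3, and the known step contributing 2×(-0.89) V, the unknown satisfies 1·E° = 3×(-0.73) − 2×(-0.89) = -0.410.
E° = -0.410 / 1 = -0.410 V.

-0.410 V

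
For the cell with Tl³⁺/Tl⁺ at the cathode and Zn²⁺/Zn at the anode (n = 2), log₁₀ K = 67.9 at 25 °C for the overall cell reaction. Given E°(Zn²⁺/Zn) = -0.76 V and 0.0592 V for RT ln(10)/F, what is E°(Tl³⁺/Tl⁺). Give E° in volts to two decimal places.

E°cell = (0.0592/n)·log K = (0.0592/2)(67.9) = +2.010 V.
Since Tl³⁺/Tl⁺ is the cathode and Zn²⁺/Zn the anode, E°cell = E°(Tl³⁺/Tl⁺) − E°(Zn²⁺/Zn).
So E°(Tl³⁺/Tl⁺) = E°cell + E°(Zn²⁺/Zn) = +2.010 + (-0.76) = +1.25 V.

+1.25 V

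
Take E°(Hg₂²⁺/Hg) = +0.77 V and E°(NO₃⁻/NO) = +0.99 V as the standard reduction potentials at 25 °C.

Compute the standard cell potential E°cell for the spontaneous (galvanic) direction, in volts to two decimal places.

+0.22 V

The NO₃⁻/NO couple has the higher reduction potential, so it is the cathode; Hg₂²⁺/Hg is oxidised at the anode.
E°cell = E°(cathode) − E°(anode) = (+0.99) − (+0.77) = +0.22 V.
Since E°cell > 0, the reaction is spontaneous under standard conditions.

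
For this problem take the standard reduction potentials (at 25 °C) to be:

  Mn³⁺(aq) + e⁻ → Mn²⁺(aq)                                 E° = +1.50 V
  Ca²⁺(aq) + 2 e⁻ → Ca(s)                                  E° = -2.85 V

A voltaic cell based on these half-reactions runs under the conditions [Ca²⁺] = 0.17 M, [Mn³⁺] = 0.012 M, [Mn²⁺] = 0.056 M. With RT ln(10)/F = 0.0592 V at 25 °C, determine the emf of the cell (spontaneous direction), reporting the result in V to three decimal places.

Mn³⁺/Mn²⁺ is the cathode (higher E°), Ca²⁺/Ca the anode: E°cell = +1.50 − (-2.85) = +4.35 V, n = 2.
Overall: 2 Mn³⁺(aq) + Ca(s) → 2 Mn²⁺(aq) + Ca²⁺(aq)
Q = [Mn²⁺]^2·[Ca²⁺] / ([Mn³⁺]^2); log Q = 0.568.
E = E° − (0.0592/n) log Q = +4.35 − (0.0592/2)(0.568) = +4.333 V.

+4.333 V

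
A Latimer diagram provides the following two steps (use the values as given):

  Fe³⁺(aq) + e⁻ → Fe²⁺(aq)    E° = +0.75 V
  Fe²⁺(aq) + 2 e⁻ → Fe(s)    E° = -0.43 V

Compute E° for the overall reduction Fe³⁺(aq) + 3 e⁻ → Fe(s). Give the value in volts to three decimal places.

Standard free energies of sequential steps add: ΔG°₃ = ΔG°₁ + ΔG°₂, so n₃E°₃ = n₁E°₁ + n₂E°₂.
E°₃ = (1×+0.75 + 2×-0.43) / 3 = (-0.110) / 3 = -0.037 V.

-0.037 V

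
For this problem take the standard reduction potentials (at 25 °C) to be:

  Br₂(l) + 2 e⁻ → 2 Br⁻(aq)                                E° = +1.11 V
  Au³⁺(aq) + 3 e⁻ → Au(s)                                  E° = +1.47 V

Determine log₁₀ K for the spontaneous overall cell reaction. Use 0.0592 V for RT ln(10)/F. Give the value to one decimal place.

36.5

Cathode: Au³⁺/Au; anode: Br₂/Br⁻. E°cell = +0.36 V, n = 6.
log K = nE°cell / 0.0592 = (6)(+0.36) / 0.0592 = 36.5.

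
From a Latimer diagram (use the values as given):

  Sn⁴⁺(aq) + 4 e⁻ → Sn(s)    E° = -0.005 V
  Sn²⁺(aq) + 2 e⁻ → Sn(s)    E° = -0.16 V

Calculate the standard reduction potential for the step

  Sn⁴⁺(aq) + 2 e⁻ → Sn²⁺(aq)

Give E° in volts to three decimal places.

+0.150 V

Sequential free energies add, so n₃E°₃ = n₁E°₁ + n₂E°₂.
With n₃ = 4, and the known step contributing 2×(-0.16) V, the unknown satisfies 2·E° = 4×(-0.005) − 2×(-0.16) = +0.300.
E° = +0.300 / 2 = +0.150 V.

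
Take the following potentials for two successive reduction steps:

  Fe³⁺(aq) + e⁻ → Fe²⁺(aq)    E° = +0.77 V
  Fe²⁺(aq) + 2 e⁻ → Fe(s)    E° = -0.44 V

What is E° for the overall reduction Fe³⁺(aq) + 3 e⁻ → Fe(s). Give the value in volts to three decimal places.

-0.037 V

Adding the free-energy changes (−nFE°) of the two steps gives −n₃FE°₃ = −n₁FE°₁ − n₂FE°₂.
E°₃ = (1×+0.77 + 2×-0.44) / 3 = (-0.110) / 3 = -0.037 V.
E° values themselves are not directly additive — weighting by electron count is essential.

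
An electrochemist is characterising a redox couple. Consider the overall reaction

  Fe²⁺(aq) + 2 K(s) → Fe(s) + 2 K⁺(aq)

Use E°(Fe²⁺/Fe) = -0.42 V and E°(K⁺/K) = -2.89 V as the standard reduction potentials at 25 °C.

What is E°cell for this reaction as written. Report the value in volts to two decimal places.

+2.47 V

The Fe²⁺/Fe couple has the higher reduction potential, so it is the cathode; K⁺/K is oxidised at the anode.
E°cell = E°(cathode) − E°(anode) = (-0.42) − (-2.89) = +2.47 V.
Since E°cell > 0, the reaction is spontaneous under standard conditions.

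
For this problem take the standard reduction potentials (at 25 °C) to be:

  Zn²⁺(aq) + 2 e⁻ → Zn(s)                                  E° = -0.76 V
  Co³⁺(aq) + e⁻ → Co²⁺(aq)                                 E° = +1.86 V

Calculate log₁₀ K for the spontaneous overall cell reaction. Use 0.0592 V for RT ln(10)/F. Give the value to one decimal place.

88.5

Cathode: Co³⁺/Co²⁺; anode: Zn²⁺/Zn. E°cell = +2.62 V, n = 2.
log K = nE°cell / 0.0592 = (2)(+2.62) / 0.0592 = 88.5.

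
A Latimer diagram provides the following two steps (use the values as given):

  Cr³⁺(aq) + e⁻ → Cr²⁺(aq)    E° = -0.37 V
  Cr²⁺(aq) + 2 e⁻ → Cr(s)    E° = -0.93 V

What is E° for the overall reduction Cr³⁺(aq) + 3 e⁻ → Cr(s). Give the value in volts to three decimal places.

Adding the free-energy changes (−nFE°) of the two steps gives −n₃FE°₃ = −n₁FE°₁ − n₂FE°₂.
E°₃ = (1×-0.37 + 2×-0.93) / 3 = (-2.230) / 3 = -0.743 V.
E° values themselves are not directly additive — weighting by electron count is essential.

-0.743 V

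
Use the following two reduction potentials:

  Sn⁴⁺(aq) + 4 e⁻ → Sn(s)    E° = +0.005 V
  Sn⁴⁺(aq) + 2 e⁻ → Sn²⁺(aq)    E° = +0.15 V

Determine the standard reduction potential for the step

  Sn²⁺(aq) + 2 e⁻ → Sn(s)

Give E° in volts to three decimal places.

Sequential free energies add, so n₃E°₃ = n₁E°₁ + n₂E°₂.
With n₃ = 4, and the known step contributing 2×(+0.15) V, the unknown satisfies 2·E° = 4×(+0.005) − 2×(+0.15) = -0.280.
E° = -0.280 / 2 = -0.140 V.

-0.140 V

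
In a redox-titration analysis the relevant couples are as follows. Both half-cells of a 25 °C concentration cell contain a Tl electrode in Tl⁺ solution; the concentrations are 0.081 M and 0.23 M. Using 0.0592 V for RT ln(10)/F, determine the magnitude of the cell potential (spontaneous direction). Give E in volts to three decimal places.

For a concentration cell E°cell = 0. The 0.23 M side is the cathode (reduction is favoured where [Tl⁺] is higher).
With n = 1, E = −(0.0592/1) log([Tl⁺]ₐₙ/[Tl⁺]꜀ₐₜ) = −(0.0592/1) log(0.081/0.23) = −(0.0592/1)(-0.453) = +0.027 V.

+0.027 V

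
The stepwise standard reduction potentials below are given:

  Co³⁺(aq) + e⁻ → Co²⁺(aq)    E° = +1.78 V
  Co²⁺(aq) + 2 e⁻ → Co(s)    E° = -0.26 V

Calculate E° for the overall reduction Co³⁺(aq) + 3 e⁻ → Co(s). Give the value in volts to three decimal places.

+0.420 V

Adding the free-energy changes (−nFE°) of the two steps gives −n₃FE°₃ = −n₁FE°₁ − n₂FE°₂.
E°₃ = (1×+1.78 + 2×-0.26) / 3 = (+1.260) / 3 = +0.420 V.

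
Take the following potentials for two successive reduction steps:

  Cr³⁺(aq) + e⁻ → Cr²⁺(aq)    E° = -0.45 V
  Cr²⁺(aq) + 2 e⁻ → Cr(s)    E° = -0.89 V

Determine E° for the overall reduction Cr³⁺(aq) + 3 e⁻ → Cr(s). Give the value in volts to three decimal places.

Standard free energies of sequential steps add: ΔG°₃ = ΔG°₁ + ΔG°₂, so n₃E°₃ = n₁E°₁ + n₂E°₂.
E°₃ = (1×-0.45 + 2×-0.89) / 3 = (-2.230) / 3 = -0.743 V.

-0.743 V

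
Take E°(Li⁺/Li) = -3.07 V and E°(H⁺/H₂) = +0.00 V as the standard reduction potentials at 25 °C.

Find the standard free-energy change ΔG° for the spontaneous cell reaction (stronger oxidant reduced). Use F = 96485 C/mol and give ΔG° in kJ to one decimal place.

-592.4 kJ

H⁺/H₂ (E° = +0.00 V) is the cathode; Li⁺/Li (E° = -3.07 V) is the anode, so E°cell = +3.07 V.
Balancing electrons gives n = 2 (lcm of 2 and 1).
ΔG° = −nFE° = −(2)(96485)(+3.07) = -592,418 J = -592.4 kJ.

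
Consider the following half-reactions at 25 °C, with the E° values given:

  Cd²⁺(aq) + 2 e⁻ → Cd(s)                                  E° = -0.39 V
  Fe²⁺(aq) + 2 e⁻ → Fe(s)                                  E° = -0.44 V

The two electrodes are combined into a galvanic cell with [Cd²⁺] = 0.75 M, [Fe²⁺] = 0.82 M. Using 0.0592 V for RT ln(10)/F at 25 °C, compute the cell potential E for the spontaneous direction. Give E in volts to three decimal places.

Cd²⁺/Cd is the cathode (higher E°), Fe²⁺/Fe the anode: E°cell = -0.39 − (-0.44) = +0.05 V, n = 2.
Overall: Cd²⁺(aq) + Fe(s) → Cd(s) + Fe²⁺(aq)
Q = [Fe²⁺] / ([Cd²⁺]); log Q = 0.039.
E = E° − (0.0592/n) log Q = +0.05 − (0.0592/2)(0.039) = +0.049 V.

+0.049 V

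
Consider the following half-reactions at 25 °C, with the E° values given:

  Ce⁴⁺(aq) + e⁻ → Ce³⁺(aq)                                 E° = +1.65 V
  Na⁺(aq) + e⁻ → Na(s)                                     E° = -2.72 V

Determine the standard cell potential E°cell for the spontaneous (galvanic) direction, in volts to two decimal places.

The Ce⁴⁺/Ce³⁺ couple has the higher reduction potential, so it is the cathode; Na⁺/Na is oxidised at the anode.
E°cell = E°(cathode) − E°(anode) = (+1.65) − (-2.72) = +4.37 V.
Since E°cell > 0, the reaction is spontaneous under standard conditions.

+4.37 V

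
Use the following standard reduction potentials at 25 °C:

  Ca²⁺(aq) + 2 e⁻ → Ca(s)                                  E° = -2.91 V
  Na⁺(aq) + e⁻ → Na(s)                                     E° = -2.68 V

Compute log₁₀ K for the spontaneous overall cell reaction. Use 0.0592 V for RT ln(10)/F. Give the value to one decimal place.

Cathode: Na⁺/Na; anode: Ca²⁺/Ca. E°cell = +0.23 V, n = 2.
log K = nE°cell / 0.0592 = (2)(+0.23) / 0.0592 = 7.8.

7.8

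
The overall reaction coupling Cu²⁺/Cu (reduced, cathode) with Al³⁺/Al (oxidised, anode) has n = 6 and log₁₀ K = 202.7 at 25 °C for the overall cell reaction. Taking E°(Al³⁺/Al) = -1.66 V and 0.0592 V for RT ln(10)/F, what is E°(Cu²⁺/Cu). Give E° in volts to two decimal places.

E°cell = (0.0592/n)·log K = (0.0592/6)(202.7) = +2.000 V.
Since Cu²⁺/Cu is the cathode and Al³⁺/Al the anode, E°cell = E°(Cu²⁺/Cu) − E°(Al³⁺/Al).
So E°(Cu²⁺/Cu) = E°cell + E°(Al³⁺/Al) = +2.000 + (-1.66) = +0.34 V.

+0.34 V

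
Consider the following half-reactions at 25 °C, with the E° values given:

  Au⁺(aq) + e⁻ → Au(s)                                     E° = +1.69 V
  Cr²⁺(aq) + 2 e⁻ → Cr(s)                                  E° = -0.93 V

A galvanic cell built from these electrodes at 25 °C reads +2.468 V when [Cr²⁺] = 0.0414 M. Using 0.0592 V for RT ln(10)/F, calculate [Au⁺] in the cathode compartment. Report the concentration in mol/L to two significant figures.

Au⁺/Au is the cathode, Cr²⁺/Cr the anode: E°cell = +2.62 V, n = 2.
Overall reaction: 2 Au⁺(aq) + Cr(s) → 2 Au(s) + Cr²⁺(aq); Q = [Cr²⁺]^1/[Au⁺]^2.
From E = E° − (0.0592/n) log Q: log Q = (E° − E)·n/0.0592 = (+2.62 − (+2.468))·2/0.0592 = 5.1351.
So 2·log[Au⁺] = 1·log(0.0414) − log Q = -1.3830 − (5.1351) = -6.5181; log[Au⁺] = -6.5181 / 2 = -3.2590; [Au⁺] = 10^(-3.2590) ≈ 0.00055 M.

0.00055 M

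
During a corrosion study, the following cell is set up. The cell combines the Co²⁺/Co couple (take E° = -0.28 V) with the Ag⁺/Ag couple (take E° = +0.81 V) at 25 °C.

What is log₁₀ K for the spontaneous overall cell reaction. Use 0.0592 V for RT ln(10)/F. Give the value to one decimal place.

36.8

Cathode: Ag⁺/Ag; anode: Co²⁺/Co. E°cell = +1.09 V, n = 2.
log K = nE°cell / 0.0592 = (2)(+1.09) / 0.0592 = 36.8.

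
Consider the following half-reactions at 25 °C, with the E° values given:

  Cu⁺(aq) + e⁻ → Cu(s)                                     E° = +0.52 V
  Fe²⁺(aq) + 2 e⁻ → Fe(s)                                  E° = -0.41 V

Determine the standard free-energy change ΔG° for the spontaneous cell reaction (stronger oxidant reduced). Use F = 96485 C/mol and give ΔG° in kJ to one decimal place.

-179.5 kJ

Cu⁺/Cu (E° = +0.52 V) is the cathode; Fe²⁺/Fe (E° = -0.41 V) is the anode, so E°cell = +0.93 V.
Balancing electrons gives n = 2 (lcm of 1 and 2).
ΔG° = −nFE° = −(2)(96485)(+0.93) = -179,462 J = -179.5 kJ.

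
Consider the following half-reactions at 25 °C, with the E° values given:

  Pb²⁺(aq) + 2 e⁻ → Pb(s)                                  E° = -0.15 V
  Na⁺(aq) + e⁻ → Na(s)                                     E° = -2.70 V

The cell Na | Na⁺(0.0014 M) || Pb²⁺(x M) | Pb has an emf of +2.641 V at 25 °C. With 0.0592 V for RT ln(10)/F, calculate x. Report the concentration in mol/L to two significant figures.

Pb²⁺/Pb is the cathode, Na⁺/Na the anode: E°cell = +2.55 V, n = 2.
Overall reaction: Pb²⁺(aq) + 2 Na(s) → Pb(s) + 2 Na⁺(aq); Q = [Na⁺]^2/[Pb²⁺]^1.
From E = E° − (0.0592/n) log Q: log Q = (E° − E)·n/0.0592 = (+2.55 − (+2.641))·2/0.0592 = -3.0743.
So 1·log[Pb²⁺] = 2·log(0.0014) − log Q = -5.7077 − (-3.0743) = -2.6334; [Pb²⁺] = 10^(-2.6334) ≈ 0.0023 M.

0.0023 M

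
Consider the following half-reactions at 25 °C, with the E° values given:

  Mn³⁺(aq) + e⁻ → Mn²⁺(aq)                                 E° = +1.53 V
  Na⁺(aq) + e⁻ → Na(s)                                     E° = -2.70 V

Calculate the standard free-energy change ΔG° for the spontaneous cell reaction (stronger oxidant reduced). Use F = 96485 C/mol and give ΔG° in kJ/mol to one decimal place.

-408.1 kJ/mol

Mn³⁺/Mn²⁺ (E° = +1.53 V) is the cathode; Na⁺/Na (E° = -2.70 V) is the anode, so E°cell = +4.23 V.
Balancing electrons gives n = 1 (lcm of 1 and 1).
ΔG° = −nFE° = −(1)(96485)(+4.23) = -408,132 J = -408.1 kJ/mol.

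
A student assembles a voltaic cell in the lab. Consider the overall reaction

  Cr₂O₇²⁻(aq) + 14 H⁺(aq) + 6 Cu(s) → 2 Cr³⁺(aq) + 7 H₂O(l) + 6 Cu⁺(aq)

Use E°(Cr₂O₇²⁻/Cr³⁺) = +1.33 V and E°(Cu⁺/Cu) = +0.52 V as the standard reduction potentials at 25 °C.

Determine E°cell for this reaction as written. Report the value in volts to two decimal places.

The Cr₂O₇²⁻/Cr³⁺ couple has the higher reduction potential, so it is the cathode; Cu⁺/Cu is oxidised at the anode.
E°cell = E°(cathode) − E°(anode) = (+1.33) − (+0.52) = +0.81 V.

+0.81 V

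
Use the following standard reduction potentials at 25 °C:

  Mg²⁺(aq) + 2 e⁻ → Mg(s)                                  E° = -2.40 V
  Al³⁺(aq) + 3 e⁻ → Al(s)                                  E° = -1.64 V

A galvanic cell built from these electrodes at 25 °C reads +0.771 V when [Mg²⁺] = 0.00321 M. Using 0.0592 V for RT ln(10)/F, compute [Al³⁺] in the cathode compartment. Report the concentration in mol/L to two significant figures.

Al³⁺/Al is the cathode, Mg²⁺/Mg the anode: E°cell = +0.76 V, n = 6.
Overall reaction: 2 Al³⁺(aq) + 3 Mg(s) → 2 Al(s) + 3 Mg²⁺(aq); Q = [Mg²⁺]^3/[Al³⁺]^2.
From E = E° − (0.0592/n) log Q: log Q = (E° − E)·n/0.0592 = (+0.76 − (+0.771))·6/0.0592 = -1.1149.
So 2·log[Al³⁺] = 3·log(0.00321) − log Q = -7.4805 − (-1.1149) = -6.3656; log[Al³⁺] = -6.3656 / 2 = -3.1828; [Al³⁺] = 10^(-3.1828) ≈ 0.00066 M.

0.00066 M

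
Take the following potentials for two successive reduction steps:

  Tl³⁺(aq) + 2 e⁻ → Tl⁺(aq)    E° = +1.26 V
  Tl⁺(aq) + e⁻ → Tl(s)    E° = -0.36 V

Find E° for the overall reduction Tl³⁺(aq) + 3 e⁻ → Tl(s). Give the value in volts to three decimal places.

Since ΔG° = −nFE° is additive over sequential reductions, n₃E°₃ = n₁E°₁ + n₂E°₂.
E°₃ = (2×+1.26 + 1×-0.36) / 3 = (+2.160) / 3 = +0.720 V.

+0.720 V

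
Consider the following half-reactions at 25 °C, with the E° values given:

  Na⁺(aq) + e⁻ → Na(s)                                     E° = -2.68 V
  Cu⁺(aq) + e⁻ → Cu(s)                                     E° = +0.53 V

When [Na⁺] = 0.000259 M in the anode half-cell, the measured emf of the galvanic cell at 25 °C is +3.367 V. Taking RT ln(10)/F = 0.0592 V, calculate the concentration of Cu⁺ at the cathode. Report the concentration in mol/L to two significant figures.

0.12 M

Cu⁺/Cu is the cathode, Na⁺/Na the anode: E°cell = +3.21 V, n = 1.
Overall reaction: Cu⁺(aq) + Na(s) → Cu(s) + Na⁺(aq); Q = [Na⁺]^1/[Cu⁺]^1.
From E = E° − (0.0592/n) log Q: log Q = (E° − E)·n/0.0592 = (+3.21 − (+3.367))·1/0.0592 = -2.6520.
So 1·log[Cu⁺] = 1·log(0.000259) − log Q = -3.5867 − (-2.6520) = -0.9347; [Cu⁺] = 10^(-0.9347) ≈ 0.12 M.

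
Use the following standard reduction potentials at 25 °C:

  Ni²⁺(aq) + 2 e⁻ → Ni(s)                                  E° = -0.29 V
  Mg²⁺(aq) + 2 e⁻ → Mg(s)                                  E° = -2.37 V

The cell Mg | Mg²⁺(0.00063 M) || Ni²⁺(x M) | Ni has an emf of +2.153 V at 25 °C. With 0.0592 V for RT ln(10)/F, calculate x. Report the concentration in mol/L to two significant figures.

Ni²⁺/Ni is the cathode, Mg²⁺/Mg the anode: E°cell = +2.08 V, n = 2.
Overall reaction: Ni²⁺(aq) + Mg(s) → Ni(s) + Mg²⁺(aq); Q = [Mg²⁺]^1/[Ni²⁺]^1.
From E = E° − (0.0592/n) log Q: log Q = (E° − E)·n/0.0592 = (+2.08 − (+2.153))·2/0.0592 = -2.4662.
So 1·log[Ni²⁺] = 1·log(0.00063) − log Q = -3.2007 − (-2.4662) = -0.7345; [Ni²⁺] = 10^(-0.7345) ≈ 0.18 M.

0.18 M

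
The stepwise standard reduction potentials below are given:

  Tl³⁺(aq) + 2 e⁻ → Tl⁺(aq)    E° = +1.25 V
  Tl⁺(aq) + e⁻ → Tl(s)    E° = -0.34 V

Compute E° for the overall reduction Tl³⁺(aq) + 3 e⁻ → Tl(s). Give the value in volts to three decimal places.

Adding the free-energy changes (−nFE°) of the two steps gives −n₃FE°₃ = −n₁FE°₁ − n₂FE°₂.
E°₃ = (2×+1.25 + 1×-0.34) / 3 = (+2.160) / 3 = +0.720 V.

+0.720 V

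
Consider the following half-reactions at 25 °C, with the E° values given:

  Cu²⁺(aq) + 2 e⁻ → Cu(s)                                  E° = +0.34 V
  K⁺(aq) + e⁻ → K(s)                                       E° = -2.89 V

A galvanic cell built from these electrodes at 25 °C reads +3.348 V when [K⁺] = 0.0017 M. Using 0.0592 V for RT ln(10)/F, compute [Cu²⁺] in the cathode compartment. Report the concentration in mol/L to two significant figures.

0.028 M

Cu²⁺/Cu is the cathode, K⁺/K the anode: E°cell = +3.23 V, n = 2.
Overall reaction: Cu²⁺(aq) + 2 K(s) → Cu(s) + 2 K⁺(aq); Q = [K⁺]^2/[Cu²⁺]^1.
From E = E° − (0.0592/n) log Q: log Q = (E° − E)·n/0.0592 = (+3.23 − (+3.348))·2/0.0592 = -3.9865.
So 1·log[Cu²⁺] = 2·log(0.0017) − log Q = -5.5391 − (-3.9865) = -1.5526; [Cu²⁺] = 10^(-1.5526) ≈ 0.028 M.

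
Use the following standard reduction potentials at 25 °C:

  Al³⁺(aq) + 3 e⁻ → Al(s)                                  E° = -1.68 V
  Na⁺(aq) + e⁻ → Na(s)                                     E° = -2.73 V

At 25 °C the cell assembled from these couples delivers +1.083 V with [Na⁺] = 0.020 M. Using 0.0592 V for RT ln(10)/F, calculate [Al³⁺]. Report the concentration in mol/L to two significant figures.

Al³⁺/Al is the cathode, Na⁺/Na the anode: E°cell = +1.05 V, n = 3.
Overall reaction: Al³⁺(aq) + 3 Na(s) → Al(s) + 3 Na⁺(aq); Q = [Na⁺]^3/[Al³⁺]^1.
From E = E° − (0.0592/n) log Q: log Q = (E° − E)·n/0.0592 = (+1.05 − (+1.083))·3/0.0592 = -1.6723.
So 1·log[Al³⁺] = 3·log(0.02) − log Q = -5.0969 − (-1.6723) = -3.4246; [Al³⁺] = 10^(-3.4246) ≈ 0.00038 M.

0.00038 M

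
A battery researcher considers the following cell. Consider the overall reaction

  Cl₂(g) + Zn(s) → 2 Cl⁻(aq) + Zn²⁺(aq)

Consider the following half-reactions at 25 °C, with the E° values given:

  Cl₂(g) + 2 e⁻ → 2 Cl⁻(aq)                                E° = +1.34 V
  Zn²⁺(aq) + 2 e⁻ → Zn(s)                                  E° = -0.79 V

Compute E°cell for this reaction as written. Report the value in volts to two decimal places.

The Cl₂/Cl⁻ couple has the higher reduction potential, so it is the cathode; Zn²⁺/Zn is oxidised at the anode.
E°cell = E°(cathode) − E°(anode) = (+1.34) − (-0.79) = +2.13 V.

+2.13 V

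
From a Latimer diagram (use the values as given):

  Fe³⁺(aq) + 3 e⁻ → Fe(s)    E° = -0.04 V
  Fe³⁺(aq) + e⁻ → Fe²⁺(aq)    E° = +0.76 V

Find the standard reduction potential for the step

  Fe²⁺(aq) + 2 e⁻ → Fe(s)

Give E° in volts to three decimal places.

Sequential free energies add, so n₃E°₃ = n₁E°₁ + n₂E°₂.
With n₃ = 3, and the known step contributing 1×(+0.76) V, the unknown satisfies 2·E° = 3×(-0.04) − 1×(+0.76) = -0.880.
E° = -0.880 / 2 = -0.440 V.

-0.440 V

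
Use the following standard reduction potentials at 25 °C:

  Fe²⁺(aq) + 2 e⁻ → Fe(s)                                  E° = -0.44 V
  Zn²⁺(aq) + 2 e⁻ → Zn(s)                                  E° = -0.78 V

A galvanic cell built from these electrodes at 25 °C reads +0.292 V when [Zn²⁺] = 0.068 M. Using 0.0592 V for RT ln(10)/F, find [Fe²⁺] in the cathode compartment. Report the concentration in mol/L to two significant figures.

Fe²⁺/Fe is the cathode, Zn²⁺/Zn the anode: E°cell = +0.34 V, n = 2.
Overall reaction: Fe²⁺(aq) + Zn(s) → Fe(s) + Zn²⁺(aq); Q = [Zn²⁺]^1/[Fe²⁺]^1.
From E = E° − (0.0592/n) log Q: log Q = (E° − E)·n/0.0592 = (+0.34 − (+0.292))·2/0.0592 = 1.6216.
So 1·log[Fe²⁺] = 1·log(0.068) − log Q = -1.1675 − (1.6216) = -2.7891; [Fe²⁺] = 10^(-2.7891) ≈ 0.0016 M.

0.0016 M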